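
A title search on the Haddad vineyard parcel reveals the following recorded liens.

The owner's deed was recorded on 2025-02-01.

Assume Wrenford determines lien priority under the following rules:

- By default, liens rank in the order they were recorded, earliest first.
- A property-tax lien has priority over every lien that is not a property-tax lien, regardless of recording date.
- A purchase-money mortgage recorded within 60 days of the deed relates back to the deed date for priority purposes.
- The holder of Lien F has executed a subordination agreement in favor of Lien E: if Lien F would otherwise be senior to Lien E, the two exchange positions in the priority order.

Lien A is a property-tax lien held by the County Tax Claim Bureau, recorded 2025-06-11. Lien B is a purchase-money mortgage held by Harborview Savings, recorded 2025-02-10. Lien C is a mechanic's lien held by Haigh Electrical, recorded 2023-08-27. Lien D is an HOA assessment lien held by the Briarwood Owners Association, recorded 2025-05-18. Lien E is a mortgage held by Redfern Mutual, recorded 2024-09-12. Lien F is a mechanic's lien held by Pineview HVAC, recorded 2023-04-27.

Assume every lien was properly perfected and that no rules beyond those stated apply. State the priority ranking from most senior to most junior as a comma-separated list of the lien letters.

Adjusting effective dates: B relates back to the deed date 2025-02-01.
A, as a property-tax lien, has superpriority and ranks first.
Among the remaining liens, by effective date: F (2023-04-27), C (2023-08-27), E (2024-09-12), B (2025-02-01), D (2025-05-18).
F would otherwise be senior to E, so under the subordination agreement F and E exchange positions.

A, E, C, F, B, D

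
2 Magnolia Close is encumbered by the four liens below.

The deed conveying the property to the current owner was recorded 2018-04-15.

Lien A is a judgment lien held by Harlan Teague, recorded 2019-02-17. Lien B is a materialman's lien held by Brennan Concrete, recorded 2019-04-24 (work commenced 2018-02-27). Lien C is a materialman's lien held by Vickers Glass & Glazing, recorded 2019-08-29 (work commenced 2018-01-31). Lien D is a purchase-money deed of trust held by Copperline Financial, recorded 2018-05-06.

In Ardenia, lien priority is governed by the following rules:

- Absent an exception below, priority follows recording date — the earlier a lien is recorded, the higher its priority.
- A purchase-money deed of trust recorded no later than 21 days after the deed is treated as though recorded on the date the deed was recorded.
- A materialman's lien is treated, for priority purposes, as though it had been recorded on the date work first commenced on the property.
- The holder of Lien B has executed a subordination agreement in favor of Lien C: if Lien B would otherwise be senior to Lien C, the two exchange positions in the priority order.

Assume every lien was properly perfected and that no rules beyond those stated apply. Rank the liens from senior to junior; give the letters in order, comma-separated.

Adjusting effective dates: B's effective date is 2018-02-27, when work began; C's effective date is 2018-01-31, when work began; D's effective date is the deed date, 2018-04-15.
By effective date, earliest first: C (2018-01-31), B (2018-02-27), D (2018-04-15), A (2019-02-17).
B is already junior to C, so the subordination agreement changes nothing.

C, B, D, A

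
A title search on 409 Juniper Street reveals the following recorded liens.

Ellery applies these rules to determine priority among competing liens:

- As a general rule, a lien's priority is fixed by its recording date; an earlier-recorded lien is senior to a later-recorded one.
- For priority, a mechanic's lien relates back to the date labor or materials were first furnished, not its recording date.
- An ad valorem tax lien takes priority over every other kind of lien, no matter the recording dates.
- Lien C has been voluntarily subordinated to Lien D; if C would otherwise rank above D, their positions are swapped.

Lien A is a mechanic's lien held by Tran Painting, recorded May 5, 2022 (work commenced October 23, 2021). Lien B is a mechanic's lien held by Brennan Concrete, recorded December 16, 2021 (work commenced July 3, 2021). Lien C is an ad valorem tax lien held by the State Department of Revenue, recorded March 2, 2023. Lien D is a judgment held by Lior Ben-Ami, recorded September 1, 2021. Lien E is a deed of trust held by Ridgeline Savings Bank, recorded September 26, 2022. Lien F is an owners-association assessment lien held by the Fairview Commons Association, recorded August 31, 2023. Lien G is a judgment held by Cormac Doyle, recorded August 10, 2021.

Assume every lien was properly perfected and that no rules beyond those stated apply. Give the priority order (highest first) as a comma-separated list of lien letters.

Adjusting effective dates: A is treated as recorded October 23, 2021, the work-commencement date; B relates back to July 3, 2021 (work commenced).
C is an ad valorem tax lien and takes priority over every other lien.
Remaining liens by effective date: B (July 3, 2021), G (August 10, 2021), D (September 1, 2021), A (October 23, 2021), E (September 26, 2022), F (August 31, 2023).
C would otherwise be senior to D, so under the subordination agreement C and D exchange positions.

D, B, G, C, A, E, F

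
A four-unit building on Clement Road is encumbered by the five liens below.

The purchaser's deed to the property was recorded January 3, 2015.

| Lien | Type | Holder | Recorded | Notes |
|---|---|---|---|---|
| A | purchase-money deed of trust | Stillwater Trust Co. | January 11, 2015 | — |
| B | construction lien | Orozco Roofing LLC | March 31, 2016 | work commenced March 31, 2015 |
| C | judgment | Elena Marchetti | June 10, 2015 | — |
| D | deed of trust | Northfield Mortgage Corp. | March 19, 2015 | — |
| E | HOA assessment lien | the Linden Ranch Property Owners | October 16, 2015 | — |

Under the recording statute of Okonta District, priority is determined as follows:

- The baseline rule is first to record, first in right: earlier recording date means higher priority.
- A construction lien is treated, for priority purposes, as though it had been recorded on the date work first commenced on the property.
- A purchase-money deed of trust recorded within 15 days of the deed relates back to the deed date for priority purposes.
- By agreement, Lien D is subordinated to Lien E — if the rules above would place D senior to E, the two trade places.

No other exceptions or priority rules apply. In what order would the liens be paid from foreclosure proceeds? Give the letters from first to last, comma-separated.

A, E, B, C, D

First, effective dates: A relates back to the deed date January 3, 2015; B is treated as recorded March 31, 2015, the work-commencement date.
By effective date, earliest first: A (January 3, 2015), D (March 19, 2015), B (March 31, 2015), C (June 10, 2015), E (October 16, 2015).
Because D would otherwise rank above E, the subordination swaps them.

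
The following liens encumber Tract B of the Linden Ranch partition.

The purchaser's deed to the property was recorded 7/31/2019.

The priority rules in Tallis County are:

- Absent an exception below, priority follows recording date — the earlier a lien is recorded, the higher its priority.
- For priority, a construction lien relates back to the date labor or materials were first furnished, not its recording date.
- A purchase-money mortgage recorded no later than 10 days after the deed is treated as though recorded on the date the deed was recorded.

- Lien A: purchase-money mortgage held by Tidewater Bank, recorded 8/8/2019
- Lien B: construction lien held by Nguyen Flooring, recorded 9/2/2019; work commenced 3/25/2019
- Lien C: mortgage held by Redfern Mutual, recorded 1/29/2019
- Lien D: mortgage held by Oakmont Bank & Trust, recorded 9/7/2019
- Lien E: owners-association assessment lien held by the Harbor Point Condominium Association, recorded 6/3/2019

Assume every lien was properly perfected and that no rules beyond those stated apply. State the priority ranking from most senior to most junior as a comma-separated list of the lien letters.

C, B, E, A, D

Effective dates after the stated exceptions: A was recorded within the 10-day window, so its effective date is the deed date 7/31/2019; B relates back to 3/25/2019 (work commenced).
By effective date: C (1/29/2019), B (3/25/2019), E (6/3/2019), A (7/31/2019), D (9/7/2019).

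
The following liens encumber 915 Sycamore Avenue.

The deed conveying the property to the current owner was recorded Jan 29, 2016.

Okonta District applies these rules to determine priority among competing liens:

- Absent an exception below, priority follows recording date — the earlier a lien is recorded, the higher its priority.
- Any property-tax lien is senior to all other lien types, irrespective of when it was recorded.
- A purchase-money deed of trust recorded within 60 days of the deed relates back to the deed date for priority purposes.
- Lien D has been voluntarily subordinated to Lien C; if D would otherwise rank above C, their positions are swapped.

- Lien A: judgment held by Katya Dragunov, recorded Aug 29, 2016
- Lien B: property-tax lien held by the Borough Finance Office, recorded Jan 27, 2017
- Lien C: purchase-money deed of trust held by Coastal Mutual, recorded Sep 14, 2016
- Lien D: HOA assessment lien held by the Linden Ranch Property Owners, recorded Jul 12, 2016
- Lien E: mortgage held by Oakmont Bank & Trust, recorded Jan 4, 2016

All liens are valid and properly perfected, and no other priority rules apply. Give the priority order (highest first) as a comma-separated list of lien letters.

B, E, C, A, D

Effective dates after the stated exceptions: C missed the 60-day window (229 days after the deed), so its recording date stands.
As a property-tax lien, B is senior to every other lien.
Remaining liens by effective date: E (Jan 4, 2016), D (Jul 12, 2016), A (Aug 29, 2016), C (Sep 14, 2016).
D is senior to C before the subordination, so the two trade places.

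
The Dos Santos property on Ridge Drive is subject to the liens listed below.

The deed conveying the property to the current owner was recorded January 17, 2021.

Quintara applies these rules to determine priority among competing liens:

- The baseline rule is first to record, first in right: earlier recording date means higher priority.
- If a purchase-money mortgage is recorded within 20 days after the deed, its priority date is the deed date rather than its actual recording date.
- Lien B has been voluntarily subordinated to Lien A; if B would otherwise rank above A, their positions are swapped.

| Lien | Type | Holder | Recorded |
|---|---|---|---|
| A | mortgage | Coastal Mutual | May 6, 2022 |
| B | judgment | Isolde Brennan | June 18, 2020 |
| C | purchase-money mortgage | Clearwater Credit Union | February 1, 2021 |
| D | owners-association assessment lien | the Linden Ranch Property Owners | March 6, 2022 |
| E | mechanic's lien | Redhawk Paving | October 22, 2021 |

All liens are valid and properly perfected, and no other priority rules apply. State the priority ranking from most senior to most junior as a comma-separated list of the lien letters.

Effective dates: C was recorded within the 20-day window, so its effective date is the deed date January 17, 2021.
By effective date: B (June 18, 2020), C (January 17, 2021), E (October 22, 2021), D (March 6, 2022), A (May 6, 2022).
The subordination applies — B was senior to A — so B and A swap.

A, C, E, D, B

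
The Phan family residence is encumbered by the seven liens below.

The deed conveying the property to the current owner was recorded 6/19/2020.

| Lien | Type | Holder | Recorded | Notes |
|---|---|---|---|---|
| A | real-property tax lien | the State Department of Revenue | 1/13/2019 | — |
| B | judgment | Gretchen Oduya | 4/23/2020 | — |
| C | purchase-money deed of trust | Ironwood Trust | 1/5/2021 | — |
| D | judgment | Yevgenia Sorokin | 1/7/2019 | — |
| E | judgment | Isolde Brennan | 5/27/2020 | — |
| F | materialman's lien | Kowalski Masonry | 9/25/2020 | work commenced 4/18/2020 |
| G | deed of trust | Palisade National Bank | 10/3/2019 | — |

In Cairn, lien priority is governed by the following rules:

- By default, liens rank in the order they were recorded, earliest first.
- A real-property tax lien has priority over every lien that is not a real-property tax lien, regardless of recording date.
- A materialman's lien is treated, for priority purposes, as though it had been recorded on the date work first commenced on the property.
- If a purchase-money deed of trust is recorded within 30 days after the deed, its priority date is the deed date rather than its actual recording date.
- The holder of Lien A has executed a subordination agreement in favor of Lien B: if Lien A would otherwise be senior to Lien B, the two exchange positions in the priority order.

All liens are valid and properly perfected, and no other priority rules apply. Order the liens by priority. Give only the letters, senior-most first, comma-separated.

Effective dates: C was recorded 200 days after the deed, outside the 30-day window, so it keeps its recording date; F relates back to 4/18/2020 (work commenced).
As a real-property tax lien, A is senior to every other lien.
Among the remaining liens, by effective date: D (1/7/2019), G (10/3/2019), F (4/18/2020), B (4/23/2020), E (5/27/2020), C (1/5/2021).
Because A would otherwise rank above B, the subordination swaps them.

B, D, G, F, A, E, C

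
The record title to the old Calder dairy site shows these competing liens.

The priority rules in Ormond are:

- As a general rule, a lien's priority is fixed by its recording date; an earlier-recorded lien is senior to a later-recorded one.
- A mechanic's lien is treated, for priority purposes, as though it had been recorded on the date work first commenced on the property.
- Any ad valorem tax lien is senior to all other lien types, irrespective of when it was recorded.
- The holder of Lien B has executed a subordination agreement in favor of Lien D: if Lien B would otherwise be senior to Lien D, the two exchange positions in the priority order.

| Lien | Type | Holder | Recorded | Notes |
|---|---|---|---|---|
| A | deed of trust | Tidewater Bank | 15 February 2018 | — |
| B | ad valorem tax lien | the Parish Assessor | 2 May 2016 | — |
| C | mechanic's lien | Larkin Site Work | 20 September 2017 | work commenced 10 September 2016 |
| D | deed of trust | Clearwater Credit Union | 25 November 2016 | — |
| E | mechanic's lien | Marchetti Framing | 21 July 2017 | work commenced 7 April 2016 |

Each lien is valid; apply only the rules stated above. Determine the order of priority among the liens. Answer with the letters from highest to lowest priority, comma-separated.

D, E, C, B, A

Adjusting effective dates: C's effective date is 10 September 2016, when work began; E relates back to 7 April 2016 (work commenced).
As an ad valorem tax lien, B is senior to every other lien.
Remaining liens by effective date: E (7 April 2016), C (10 September 2016), D (25 November 2016), A (15 February 2018).
The subordination applies — B was senior to D — so B and D swap.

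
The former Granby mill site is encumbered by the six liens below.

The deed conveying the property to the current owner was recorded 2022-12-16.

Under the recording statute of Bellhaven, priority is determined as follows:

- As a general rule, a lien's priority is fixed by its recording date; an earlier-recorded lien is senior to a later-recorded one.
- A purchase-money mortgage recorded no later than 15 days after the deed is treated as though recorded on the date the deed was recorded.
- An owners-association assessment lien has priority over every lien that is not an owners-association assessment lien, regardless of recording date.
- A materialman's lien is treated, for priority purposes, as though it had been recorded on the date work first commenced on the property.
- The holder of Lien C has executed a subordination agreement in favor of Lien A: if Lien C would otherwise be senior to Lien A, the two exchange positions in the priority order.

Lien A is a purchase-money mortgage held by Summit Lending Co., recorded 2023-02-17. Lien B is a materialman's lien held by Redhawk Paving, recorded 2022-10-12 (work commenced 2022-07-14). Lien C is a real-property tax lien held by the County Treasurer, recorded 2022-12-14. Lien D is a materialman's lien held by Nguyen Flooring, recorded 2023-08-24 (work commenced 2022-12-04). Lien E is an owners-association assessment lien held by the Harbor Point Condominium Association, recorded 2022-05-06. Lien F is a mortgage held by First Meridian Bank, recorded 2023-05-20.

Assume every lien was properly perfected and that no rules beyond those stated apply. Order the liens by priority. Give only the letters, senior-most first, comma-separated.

E, B, D, A, C, F

Effective dates: A missed the 15-day window (63 days after the deed), so its recording date stands; B relates back to 2022-07-14 (work commenced); D is treated as recorded 2022-12-04, the work-commencement date.
As an owners-association assessment lien, E is senior to every other lien.
The other liens, earliest effective date first: B (2022-07-14), D (2022-12-04), C (2022-12-14), A (2023-02-17), F (2023-05-20).
C would otherwise be senior to A, so under the subordination agreement C and A exchange positions.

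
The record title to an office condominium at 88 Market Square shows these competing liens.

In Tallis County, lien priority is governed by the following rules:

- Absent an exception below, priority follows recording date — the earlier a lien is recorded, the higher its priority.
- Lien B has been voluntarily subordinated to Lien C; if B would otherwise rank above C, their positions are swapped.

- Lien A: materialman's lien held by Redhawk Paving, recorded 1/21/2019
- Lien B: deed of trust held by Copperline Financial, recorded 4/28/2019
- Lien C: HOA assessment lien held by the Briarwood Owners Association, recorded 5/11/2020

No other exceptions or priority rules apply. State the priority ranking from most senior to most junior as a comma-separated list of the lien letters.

A, C, B

Ordering by effective date: A (1/21/2019), B (4/28/2019), C (5/11/2020).
The subordination applies — B was senior to C — so B and C swap.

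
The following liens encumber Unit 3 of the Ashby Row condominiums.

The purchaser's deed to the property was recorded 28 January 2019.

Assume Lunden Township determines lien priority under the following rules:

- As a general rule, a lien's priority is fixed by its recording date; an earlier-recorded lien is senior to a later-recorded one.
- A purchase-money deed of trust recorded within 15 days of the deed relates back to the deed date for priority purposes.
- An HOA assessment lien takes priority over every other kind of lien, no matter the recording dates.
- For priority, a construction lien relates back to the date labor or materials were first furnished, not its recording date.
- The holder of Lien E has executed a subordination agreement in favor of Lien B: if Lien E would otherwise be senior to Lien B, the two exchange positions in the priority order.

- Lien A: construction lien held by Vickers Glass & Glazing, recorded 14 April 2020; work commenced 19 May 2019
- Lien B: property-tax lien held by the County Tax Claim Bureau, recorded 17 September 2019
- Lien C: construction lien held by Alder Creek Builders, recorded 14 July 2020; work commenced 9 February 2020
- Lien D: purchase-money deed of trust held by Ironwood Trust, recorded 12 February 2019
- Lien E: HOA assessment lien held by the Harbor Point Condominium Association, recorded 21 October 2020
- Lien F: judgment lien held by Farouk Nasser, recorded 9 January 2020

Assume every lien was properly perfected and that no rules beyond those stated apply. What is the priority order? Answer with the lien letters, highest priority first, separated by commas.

First, effective dates: A's effective date is 19 May 2019, when work began; C is treated as recorded 9 February 2020, the work-commencement date; D relates back to the deed date 28 January 2019.
As an HOA assessment lien, E is senior to every other lien.
Remaining liens by effective date: D (28 January 2019), A (19 May 2019), B (17 September 2019), F (9 January 2020), C (9 February 2020).
Because E would otherwise rank above B, the subordination swaps them.

B, D, A, E, F, C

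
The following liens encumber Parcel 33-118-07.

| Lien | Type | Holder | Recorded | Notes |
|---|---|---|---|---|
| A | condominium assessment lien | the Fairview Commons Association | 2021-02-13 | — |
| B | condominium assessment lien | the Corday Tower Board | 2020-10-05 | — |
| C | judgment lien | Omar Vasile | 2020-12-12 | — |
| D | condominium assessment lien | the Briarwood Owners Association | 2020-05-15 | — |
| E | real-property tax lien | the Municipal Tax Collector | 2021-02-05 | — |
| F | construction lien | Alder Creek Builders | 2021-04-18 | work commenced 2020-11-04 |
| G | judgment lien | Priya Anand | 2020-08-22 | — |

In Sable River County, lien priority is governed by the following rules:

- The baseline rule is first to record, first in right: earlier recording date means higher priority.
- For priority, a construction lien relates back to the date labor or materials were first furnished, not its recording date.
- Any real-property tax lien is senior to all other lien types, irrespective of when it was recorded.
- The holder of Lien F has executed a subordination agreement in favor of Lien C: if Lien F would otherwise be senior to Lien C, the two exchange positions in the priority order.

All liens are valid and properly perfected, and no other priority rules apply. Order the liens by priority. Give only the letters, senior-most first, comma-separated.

E, D, G, B, C, F, A

Effective dates: F is treated as recorded 2020-11-04, the work-commencement date.
E, as a real-property tax lien, has superpriority and ranks first.
The other liens, earliest effective date first: D (2020-05-15), G (2020-08-22), B (2020-10-05), F (2020-11-04), C (2020-12-12), A (2021-02-13).
The subordination applies — F was senior to C — so F and C swap.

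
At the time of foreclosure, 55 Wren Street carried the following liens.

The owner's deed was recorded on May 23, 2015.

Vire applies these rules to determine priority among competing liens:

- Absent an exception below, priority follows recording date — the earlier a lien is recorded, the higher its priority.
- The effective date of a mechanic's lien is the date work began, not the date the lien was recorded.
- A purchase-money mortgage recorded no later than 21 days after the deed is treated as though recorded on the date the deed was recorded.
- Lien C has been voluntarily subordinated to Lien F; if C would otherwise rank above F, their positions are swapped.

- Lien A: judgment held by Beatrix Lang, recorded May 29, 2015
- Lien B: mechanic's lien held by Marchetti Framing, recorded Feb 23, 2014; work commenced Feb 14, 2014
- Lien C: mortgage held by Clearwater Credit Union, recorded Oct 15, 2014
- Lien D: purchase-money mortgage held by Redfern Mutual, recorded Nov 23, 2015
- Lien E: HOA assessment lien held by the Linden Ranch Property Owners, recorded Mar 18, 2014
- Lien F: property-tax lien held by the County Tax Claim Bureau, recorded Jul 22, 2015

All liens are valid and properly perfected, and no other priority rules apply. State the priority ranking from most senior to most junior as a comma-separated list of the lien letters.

First, effective dates: B relates back to Feb 14, 2014 (work commenced); D missed the 21-day window (184 days after the deed), so its recording date stands.
By effective date: B (Feb 14, 2014), E (Mar 18, 2014), C (Oct 15, 2014), A (May 29, 2015), F (Jul 22, 2015), D (Nov 23, 2015).
C is senior to F before the subordination, so the two trade places.

B, E, F, A, C, D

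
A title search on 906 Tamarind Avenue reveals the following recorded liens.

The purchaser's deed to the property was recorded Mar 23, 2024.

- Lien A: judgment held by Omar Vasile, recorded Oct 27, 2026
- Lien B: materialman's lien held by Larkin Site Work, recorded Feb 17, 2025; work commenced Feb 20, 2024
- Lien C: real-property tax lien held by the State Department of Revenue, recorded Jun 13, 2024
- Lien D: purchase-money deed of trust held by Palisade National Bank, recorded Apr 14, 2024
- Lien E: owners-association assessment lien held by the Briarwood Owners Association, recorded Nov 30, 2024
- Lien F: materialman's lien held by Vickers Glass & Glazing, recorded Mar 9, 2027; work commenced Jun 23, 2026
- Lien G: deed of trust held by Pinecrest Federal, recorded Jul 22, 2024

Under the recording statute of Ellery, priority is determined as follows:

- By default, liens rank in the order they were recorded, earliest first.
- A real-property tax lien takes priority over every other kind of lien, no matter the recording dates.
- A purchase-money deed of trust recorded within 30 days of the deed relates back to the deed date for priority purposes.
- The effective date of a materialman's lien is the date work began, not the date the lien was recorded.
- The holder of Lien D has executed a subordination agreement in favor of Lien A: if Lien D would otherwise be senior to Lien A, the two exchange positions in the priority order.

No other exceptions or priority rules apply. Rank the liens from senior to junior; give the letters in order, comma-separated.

C, B, A, G, E, F, D

Adjusting effective dates: B relates back to Feb 20, 2024 (work commenced); D was recorded within the 30-day window, so its effective date is the deed date Mar 23, 2024; F's effective date is Jun 23, 2026, when work began.
As a real-property tax lien, C is senior to every other lien.
Remaining liens by effective date: B (Feb 20, 2024), D (Mar 23, 2024), G (Jul 22, 2024), E (Nov 30, 2024), F (Jun 23, 2026), A (Oct 27, 2026).
D is senior to A before the subordination, so the two trade places.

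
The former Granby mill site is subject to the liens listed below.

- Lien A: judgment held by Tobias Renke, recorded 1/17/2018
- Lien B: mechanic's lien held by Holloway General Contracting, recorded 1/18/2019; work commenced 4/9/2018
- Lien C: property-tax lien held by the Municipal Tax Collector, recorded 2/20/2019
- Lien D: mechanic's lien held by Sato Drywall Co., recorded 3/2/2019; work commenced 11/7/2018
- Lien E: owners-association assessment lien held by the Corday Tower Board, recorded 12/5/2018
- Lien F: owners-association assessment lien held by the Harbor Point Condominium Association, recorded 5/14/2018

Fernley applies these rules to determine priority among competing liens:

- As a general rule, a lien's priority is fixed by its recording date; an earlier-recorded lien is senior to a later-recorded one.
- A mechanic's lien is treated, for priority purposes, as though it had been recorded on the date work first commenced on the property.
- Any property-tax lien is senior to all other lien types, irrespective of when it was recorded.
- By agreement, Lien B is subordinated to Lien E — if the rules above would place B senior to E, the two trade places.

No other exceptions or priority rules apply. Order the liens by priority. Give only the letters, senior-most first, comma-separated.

Effective dates: B is treated as recorded 4/9/2018, the work-commencement date; D relates back to 11/7/2018 (work commenced).
C is a property-tax lien, so it outranks all other liens regardless of date.
Among the remaining liens, by effective date: A (1/17/2018), B (4/9/2018), F (5/14/2018), D (11/7/2018), E (12/5/2018).
Because B would otherwise rank above E, the subordination swaps them.

C, A, E, F, D, B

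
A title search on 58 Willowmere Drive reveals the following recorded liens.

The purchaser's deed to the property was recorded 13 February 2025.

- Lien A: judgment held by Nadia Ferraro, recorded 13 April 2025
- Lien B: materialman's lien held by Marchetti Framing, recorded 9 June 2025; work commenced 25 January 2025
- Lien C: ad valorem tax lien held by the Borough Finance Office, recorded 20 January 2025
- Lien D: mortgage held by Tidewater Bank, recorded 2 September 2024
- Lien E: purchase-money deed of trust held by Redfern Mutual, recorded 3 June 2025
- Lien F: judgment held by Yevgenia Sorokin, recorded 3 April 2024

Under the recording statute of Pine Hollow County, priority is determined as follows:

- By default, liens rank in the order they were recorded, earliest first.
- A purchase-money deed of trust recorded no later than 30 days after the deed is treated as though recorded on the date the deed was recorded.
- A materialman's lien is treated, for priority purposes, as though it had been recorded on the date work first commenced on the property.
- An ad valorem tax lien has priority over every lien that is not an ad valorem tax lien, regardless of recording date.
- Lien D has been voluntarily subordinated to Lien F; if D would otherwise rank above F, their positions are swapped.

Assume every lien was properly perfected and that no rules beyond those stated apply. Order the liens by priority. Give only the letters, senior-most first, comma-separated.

C, F, D, B, A, E

Effective dates after the stated exceptions: B's effective date is 25 January 2025, when work began; E was recorded 110 days after the deed — beyond 30 days — so no relation-back applies.
C is an ad valorem tax lien, so it outranks all other liens regardless of date.
Remaining liens by effective date: F (3 April 2024), D (2 September 2024), B (25 January 2025), A (13 April 2025), E (3 June 2025).
D already ranks below F; the subordination has no effect.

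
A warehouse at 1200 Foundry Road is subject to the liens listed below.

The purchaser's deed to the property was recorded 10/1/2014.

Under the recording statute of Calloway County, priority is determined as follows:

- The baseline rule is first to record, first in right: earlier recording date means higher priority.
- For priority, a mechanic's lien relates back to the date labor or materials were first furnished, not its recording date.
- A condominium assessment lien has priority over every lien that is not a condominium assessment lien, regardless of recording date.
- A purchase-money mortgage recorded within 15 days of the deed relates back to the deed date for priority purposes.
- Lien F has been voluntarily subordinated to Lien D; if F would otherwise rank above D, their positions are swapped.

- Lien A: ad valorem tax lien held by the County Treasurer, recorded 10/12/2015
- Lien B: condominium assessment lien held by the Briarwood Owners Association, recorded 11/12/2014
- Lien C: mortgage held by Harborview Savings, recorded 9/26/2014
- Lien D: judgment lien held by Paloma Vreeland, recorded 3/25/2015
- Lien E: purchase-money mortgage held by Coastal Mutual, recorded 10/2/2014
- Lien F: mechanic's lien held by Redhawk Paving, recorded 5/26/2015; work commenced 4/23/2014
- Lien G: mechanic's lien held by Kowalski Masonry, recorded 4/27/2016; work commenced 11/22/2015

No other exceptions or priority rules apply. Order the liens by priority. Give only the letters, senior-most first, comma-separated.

B, D, C, E, F, A, G

Effective dates after the stated exceptions: E's effective date is the deed date, 10/1/2014; F relates back to 4/23/2014 (work commenced); G is treated as recorded 11/22/2015, the work-commencement date.
B is a condominium assessment lien and takes priority over every other lien.
Remaining liens by effective date: F (4/23/2014), C (9/26/2014), E (10/1/2014), D (3/25/2015), A (10/12/2015), G (11/22/2015).
F would otherwise be senior to D, so under the subordination agreement F and D exchange positions.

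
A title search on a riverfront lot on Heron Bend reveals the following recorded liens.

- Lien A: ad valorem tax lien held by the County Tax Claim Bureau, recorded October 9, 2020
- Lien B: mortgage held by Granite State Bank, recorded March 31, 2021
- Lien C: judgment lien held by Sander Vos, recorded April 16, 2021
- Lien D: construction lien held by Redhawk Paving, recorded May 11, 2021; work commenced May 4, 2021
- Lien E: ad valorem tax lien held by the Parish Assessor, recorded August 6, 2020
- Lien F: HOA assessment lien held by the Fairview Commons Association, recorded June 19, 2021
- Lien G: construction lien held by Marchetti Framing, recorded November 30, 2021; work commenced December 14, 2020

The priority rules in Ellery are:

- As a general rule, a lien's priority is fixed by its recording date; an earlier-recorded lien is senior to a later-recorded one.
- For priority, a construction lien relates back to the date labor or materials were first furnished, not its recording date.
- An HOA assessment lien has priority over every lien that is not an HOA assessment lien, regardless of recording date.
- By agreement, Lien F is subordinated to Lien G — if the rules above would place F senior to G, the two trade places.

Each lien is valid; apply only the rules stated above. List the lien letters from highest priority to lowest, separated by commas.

Adjusting effective dates: D relates back to May 4, 2021 (work commenced); G relates back to December 14, 2020 (work commenced).
F, as an HOA assessment lien, has superpriority and ranks first.
The other liens, earliest effective date first: E (August 6, 2020), A (October 9, 2020), G (December 14, 2020), B (March 31, 2021), C (April 16, 2021), D (May 4, 2021).
The subordination applies — F was senior to G — so F and G swap.

G, E, A, F, B, C, D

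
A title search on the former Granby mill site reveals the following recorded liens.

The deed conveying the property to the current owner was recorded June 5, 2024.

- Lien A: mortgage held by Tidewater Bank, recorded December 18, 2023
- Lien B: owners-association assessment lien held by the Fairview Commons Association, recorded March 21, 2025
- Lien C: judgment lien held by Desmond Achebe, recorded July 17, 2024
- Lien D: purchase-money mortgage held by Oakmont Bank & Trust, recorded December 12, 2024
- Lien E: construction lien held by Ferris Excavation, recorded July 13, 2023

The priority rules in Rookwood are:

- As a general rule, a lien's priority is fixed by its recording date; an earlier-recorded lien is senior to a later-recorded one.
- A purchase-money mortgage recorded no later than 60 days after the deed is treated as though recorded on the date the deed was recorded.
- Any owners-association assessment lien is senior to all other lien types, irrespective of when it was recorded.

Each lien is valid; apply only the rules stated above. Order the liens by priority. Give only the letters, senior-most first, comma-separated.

B, E, A, C, D

Adjusting effective dates: D missed the 60-day window (190 days after the deed), so its recording date stands.
B, as an owners-association assessment lien, has superpriority and ranks first.
Ordering the rest by effective date: E (July 13, 2023), A (December 18, 2023), C (July 17, 2024), D (December 12, 2024).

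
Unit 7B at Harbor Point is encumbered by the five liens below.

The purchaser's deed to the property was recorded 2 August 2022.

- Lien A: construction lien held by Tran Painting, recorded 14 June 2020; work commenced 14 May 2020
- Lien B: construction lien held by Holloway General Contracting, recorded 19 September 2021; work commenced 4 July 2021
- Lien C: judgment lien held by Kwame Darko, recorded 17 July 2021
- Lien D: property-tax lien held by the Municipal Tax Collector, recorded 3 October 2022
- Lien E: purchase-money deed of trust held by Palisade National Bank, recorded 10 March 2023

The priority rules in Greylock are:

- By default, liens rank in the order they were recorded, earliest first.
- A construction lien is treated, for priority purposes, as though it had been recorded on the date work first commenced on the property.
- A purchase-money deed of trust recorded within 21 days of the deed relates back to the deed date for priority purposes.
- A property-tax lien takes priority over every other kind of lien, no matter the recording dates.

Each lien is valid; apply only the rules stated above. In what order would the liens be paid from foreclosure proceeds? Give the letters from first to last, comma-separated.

First, effective dates: A's effective date is 14 May 2020, when work began; B relates back to 4 July 2021 (work commenced); E missed the 21-day window (220 days after the deed), so its recording date stands.
As a property-tax lien, D is senior to every other lien.
The other liens, earliest effective date first: A (14 May 2020), B (4 July 2021), C (17 July 2021), E (10 March 2023).

D, A, B, C, E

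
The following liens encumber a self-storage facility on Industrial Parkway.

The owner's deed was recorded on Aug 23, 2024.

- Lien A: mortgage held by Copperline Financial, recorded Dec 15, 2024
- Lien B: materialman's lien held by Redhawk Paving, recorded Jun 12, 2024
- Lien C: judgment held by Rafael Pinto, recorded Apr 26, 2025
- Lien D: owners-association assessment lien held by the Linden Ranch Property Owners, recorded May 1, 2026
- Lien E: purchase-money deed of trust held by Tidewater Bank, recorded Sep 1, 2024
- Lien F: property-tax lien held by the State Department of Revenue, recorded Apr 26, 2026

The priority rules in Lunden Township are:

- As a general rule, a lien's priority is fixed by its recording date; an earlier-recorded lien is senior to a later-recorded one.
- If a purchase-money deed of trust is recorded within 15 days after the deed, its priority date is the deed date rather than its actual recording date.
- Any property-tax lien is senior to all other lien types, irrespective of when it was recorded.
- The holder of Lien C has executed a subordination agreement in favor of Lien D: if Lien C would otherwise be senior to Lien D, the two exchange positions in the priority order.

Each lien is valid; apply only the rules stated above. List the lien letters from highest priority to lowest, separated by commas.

F, B, E, A, D, C

Effective dates after the stated exceptions: E was recorded within the 15-day window, so its effective date is the deed date Aug 23, 2024.
F, as a property-tax lien, has superpriority and ranks first.
Ordering the rest by effective date: B (Jun 12, 2024), E (Aug 23, 2024), A (Dec 15, 2024), C (Apr 26, 2025), D (May 1, 2026).
C would otherwise be senior to D, so under the subordination agreement C and D exchange positions.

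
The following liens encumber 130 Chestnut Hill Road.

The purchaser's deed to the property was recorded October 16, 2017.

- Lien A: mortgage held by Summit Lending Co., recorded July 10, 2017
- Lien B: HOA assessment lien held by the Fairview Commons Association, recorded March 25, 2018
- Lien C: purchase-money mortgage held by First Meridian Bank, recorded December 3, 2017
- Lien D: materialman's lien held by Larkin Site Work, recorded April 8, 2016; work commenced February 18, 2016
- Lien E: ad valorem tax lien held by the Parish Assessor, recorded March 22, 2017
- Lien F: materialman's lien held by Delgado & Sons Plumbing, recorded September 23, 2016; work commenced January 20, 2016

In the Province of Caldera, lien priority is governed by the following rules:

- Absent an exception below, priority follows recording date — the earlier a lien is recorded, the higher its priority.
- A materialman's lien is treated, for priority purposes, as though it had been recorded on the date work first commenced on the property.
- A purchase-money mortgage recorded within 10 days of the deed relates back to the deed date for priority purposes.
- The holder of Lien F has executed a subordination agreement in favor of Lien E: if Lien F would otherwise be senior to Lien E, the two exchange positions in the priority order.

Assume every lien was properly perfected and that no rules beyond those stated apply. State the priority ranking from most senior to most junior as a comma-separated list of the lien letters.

Effective dates: C missed the 10-day window (48 days after the deed), so its recording date stands; D's effective date is February 18, 2016, when work began; F relates back to January 20, 2016 (work commenced).
By effective date, earliest first: F (January 20, 2016), D (February 18, 2016), E (March 22, 2017), A (July 10, 2017), C (December 3, 2017), B (March 25, 2018).
Because F would otherwise rank above E, the subordination swaps them.

E, D, F, A, C, B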